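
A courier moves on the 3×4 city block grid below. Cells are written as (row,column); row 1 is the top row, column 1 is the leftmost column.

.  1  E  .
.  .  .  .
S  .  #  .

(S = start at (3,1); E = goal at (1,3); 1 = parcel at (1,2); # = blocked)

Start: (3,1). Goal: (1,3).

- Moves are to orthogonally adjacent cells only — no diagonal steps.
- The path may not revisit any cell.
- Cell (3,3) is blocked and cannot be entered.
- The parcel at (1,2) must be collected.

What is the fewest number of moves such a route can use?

Any route passes through (1,2) somewhere between (3,1) and (1,3). Summing Manhattan distances along the two legs ((3,1) → (1,2) → (1,3)) gives a lower bound of 3 + 1 = 4 moves.
A route of 4 moves achieves this: (3,1) → (2,1) → (1,1) → (1,2) → (1,3).
Since 4 matches the lower bound, it is optimal.

4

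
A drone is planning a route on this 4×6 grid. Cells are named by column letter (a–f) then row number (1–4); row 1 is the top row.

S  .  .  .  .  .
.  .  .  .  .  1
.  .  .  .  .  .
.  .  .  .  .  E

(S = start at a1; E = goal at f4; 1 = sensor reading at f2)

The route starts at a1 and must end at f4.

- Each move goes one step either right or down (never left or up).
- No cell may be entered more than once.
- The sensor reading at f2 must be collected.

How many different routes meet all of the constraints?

A right/down-only route from a1 to f4 makes exactly 3 down-moves and 5 right-moves in some order.
With no other constraints that would be C(8,3) = 56 routes.
Split at f2 and multiply the segment counts: a1→f2: 6; f2→f4: 1; product = 6.
That gives 6 routes.

6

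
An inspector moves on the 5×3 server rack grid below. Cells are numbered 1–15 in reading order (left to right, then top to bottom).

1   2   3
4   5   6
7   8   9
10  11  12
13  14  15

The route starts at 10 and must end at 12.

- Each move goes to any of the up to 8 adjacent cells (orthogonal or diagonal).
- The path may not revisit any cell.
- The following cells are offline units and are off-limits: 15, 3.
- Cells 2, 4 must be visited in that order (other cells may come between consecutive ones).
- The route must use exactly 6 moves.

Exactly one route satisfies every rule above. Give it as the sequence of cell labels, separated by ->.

The waypoints must appear in the order 2, 4, with no cell reused.
Route from 10: up to 7, up-right to 5, up to 2, down-left to 4, 2× down-right (reaching 12) — 6 moves in all.
Check: order respected (2 at step 3, 4 at step 4); 6 moves as required.

10 -> 7 -> 5 -> 2 -> 4 -> 8 -> 12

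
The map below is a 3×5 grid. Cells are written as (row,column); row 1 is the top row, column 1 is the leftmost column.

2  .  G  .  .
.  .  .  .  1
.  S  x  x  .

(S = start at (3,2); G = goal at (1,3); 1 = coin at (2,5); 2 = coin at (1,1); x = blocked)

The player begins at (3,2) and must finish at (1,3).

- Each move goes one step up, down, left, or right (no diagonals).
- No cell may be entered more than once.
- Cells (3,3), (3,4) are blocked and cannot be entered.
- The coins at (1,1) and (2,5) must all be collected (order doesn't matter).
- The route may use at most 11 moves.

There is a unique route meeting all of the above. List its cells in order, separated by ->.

The budget equals the shortest possible length, so every move has to be on a shortest route through the required cells.
Route from (3,2): left to (3,1), 2× up (reaching (1,1)), right to (1,2), down to (2,2), 3× right (reaching (2,5)), up to (1,5), 2× left (reaching (1,3)) — 11 moves in all.
Check: all required cells visited; 11 ≤ 11 moves.

(3,2) -> (3,1) -> (2,1) -> (1,1) -> (1,2) -> (2,2) -> (2,3) -> (2,4) -> (2,5) -> (1,5) -> (1,4) -> (1,3)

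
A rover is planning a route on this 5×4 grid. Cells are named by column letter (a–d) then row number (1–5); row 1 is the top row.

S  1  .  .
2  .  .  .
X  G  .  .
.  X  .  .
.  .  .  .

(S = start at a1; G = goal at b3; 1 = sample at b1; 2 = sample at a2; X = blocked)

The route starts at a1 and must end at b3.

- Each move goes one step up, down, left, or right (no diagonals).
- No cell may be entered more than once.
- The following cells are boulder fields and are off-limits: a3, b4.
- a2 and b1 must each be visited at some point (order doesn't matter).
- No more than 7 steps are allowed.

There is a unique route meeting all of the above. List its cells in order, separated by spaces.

a1 a2 b2 b1 c1 c2 c3 b3

The 7-move cap with required stops at a2, b1 leaves no slack for detours.
Route from a1: down to a2, right to b2, up to b1, right to c1, 2× down (reaching c3), left to b3 — 7 moves in all.
Check: all required cells visited; 7 ≤ 7 moves.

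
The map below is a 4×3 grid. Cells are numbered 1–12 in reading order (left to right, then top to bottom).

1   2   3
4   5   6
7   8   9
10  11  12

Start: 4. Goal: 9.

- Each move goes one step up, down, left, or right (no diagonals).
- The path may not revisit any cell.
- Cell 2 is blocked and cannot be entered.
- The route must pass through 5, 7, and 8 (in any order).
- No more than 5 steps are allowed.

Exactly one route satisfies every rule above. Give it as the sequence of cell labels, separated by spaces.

4 7 8 5 6 9

The 5-move cap with required stops at 5, 7, 8 leaves no slack for detours.
Route from 4: down 1 to 7, right 1 to 8, up 1 to 5, right 1 to 6, down 1 to 9 — 5 moves in all.
Check: all required cells visited; 5 ≤ 5 moves.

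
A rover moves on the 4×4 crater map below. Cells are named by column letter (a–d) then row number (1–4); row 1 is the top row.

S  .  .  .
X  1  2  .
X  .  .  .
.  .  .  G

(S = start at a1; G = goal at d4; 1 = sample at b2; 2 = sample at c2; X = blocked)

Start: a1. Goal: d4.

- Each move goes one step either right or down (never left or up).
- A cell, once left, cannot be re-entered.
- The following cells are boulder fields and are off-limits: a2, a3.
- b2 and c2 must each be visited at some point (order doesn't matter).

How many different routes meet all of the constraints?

A right/down-only route from a1 to d4 makes exactly 3 down-moves and 3 right-moves in some order.
With no other constraints that would be C(6,3) = 20 routes.
A monotone route can only reach the required cells in the order b2, c2, so split there and multiply the segment counts (each segment already excludes blocked cells): a1→b2: 1; b2→c2: 1; c2→d4: 3; product = 3.
That gives 3 routes.

3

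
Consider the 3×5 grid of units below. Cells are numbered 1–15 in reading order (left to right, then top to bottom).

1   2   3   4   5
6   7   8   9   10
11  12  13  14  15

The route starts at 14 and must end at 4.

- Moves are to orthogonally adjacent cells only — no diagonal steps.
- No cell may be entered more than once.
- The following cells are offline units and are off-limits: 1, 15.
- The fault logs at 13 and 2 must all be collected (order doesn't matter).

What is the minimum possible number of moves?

6

Any route passes through 13 and 2 in some order between 14 and 4. Summing Manhattan distances along each leg and taking the cheapest ordering (14 → 13 → 2 → 4) gives a lower bound of 1 + 3 + 2 = 6 moves.
A route of 6 moves achieves this: 14 → 13 → 8 → 7 → 2 → 3 → 4.
Since 6 matches the lower bound, it is optimal.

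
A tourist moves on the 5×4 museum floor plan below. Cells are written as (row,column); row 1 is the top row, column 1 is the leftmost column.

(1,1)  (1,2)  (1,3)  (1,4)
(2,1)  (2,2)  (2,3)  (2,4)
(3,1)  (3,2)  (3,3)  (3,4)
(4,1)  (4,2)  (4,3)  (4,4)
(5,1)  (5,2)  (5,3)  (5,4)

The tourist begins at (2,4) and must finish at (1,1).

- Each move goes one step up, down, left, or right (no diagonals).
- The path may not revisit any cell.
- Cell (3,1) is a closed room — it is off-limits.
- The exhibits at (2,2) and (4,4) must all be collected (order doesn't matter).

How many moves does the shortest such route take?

Any route passes through (2,2) and (4,4) in some order between (2,4) and (1,1). Summing Manhattan distances along each leg and taking the cheapest ordering ((2,4) → (4,4) → (2,2) → (1,1)) gives a lower bound of 2 + 4 + 2 = 8 moves.
A route of 8 moves achieves this: (2,4) → (3,4) → (4,4) → (4,3) → (3,3) → (2,3) → (2,2) → (1,2) → (1,1).
Since 8 matches the lower bound, it is optimal.

8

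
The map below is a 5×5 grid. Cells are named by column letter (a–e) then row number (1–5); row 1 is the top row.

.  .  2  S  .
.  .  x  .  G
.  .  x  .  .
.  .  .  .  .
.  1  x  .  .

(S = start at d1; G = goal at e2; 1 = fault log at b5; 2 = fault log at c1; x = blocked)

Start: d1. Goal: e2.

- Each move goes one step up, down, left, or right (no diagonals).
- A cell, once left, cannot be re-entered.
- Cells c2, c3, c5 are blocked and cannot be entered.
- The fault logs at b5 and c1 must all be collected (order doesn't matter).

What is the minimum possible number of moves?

14

Any route passes through b5 and c1 in some order between d1 and e2. Summing Manhattan distances along each leg and taking the cheapest ordering (d1 → c1 → b5 → e2) gives a lower bound of 1 + 5 + 6 = 12 moves.
The shortest route satisfying every rule uses 14 moves: d1 → c1 → b1 → b2 → b3 → a3 → a4 → a5 → b5 → b4 → c4 → d4 → d3 → d2 → e2.
The bound of 12 isn't tight here; checking systematically, no route of length 12 through 13 satisfies every constraint, so 14 is the minimum.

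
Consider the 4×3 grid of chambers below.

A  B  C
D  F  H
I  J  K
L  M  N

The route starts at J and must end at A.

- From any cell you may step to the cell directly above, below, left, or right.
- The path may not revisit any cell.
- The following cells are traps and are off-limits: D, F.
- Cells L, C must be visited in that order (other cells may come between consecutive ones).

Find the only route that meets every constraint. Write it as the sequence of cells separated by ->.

J -> I -> L -> M -> N -> K -> H -> C -> B -> A

The waypoints must appear in the order L, C, with no cell reused.
Route from J: left 1 to I, down 1 to L, right 2 to N, up 3 to C, left 2 to A — 9 moves in all.
Check: order respected (L at step 2, C at step 7).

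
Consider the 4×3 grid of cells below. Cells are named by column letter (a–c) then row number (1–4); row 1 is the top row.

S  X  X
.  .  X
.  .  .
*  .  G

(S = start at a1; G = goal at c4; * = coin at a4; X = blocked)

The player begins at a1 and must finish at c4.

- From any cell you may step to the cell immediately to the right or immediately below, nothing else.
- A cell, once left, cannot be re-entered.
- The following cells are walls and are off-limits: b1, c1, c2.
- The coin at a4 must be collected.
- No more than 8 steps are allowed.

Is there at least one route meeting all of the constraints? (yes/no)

yes

One route that works: a1 → a2 → a3 → a4 → b4 → c4.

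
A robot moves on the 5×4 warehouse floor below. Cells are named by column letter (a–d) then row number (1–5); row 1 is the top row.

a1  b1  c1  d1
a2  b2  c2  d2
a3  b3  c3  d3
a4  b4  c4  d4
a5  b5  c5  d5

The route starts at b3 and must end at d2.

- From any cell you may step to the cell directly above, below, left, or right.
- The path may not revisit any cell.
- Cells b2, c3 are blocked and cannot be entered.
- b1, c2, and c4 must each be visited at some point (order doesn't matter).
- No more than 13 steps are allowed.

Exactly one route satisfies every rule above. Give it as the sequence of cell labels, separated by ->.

b3 -> b4 -> c4 -> c5 -> b5 -> a5 -> a4 -> a3 -> a2 -> a1 -> b1 -> c1 -> c2 -> d2

The 13-move cap with required stops at b1, c2, c4 leaves no slack for detours.
Route from b3: down to b4, right to c4, down to c5, 2× left (reaching a5), 4× up (reaching a1), 2× right (reaching c1), down to c2, right to d2 — 13 moves in all.
Check: all required cells visited; 13 ≤ 13 moves.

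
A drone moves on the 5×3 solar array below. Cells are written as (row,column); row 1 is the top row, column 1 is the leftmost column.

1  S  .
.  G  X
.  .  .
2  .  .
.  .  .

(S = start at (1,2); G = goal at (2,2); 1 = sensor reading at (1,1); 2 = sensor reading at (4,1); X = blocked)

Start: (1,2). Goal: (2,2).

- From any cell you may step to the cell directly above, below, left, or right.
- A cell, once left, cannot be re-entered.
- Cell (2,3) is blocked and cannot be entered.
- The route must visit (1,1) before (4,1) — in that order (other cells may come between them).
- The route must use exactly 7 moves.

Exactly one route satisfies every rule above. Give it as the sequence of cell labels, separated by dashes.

(1,2) - (1,1) - (2,1) - (3,1) - (4,1) - (4,2) - (3,2) - (2,2)

The waypoints must appear in the order (1,1), (4,1), with no cell reused.
Route from (1,2): left to (1,1), 3× down (reaching (4,1)), right to (4,2), 2× up (reaching (2,2)) — 7 moves in all.
Check: order respected (1 at step 1, 2 at step 4); 7 moves as required.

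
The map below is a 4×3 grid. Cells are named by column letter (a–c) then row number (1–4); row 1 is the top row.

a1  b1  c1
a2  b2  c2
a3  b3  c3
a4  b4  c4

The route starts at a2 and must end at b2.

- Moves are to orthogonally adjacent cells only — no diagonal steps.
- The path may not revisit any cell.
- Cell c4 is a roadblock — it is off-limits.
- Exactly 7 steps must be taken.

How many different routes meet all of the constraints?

3

Need simple routes of exactly 7 moves from a2 to b2 (Manhattan distance 1, so 3 moves are spent on a detour and 3 undoing it).
Enumerating: a2 a1 b1 c1 c2 c3 b3 b2 | a2 a3 a4 b4 b3 c3 c2 b2 | a2 a3 b3 c3 c2 c1 b1 b2.
That gives 3 routes.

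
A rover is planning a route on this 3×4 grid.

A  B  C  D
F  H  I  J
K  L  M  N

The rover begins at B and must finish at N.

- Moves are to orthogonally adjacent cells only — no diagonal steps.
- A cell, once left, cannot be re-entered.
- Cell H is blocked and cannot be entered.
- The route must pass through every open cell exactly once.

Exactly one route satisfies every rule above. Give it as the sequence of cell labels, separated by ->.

Need to visit all 11 open cells exactly once, starting at B and ending at N.
Cell D has only two open neighbours (J and C), so the path must pass straight through it: one of those is the cell it's entered from and the other is where it exits.
Route from B: left 1 to A, down 2 to K, right 2 to M, up 2 to C, right 1 to D, down 2 to N — 10 moves in all.
Check: all 11 open cells covered.

B -> A -> F -> K -> L -> M -> I -> C -> D -> J -> N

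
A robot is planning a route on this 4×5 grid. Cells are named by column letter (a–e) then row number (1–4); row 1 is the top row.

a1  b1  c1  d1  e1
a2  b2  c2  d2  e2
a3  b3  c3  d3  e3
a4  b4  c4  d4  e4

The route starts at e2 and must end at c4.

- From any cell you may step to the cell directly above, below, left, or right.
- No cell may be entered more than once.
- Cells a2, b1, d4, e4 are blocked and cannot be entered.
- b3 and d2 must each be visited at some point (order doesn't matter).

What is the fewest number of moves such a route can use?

Any route passes through b3 and d2 in some order between e2 and c4. Summing Manhattan distances along each leg and taking the cheapest ordering (e2 → d2 → b3 → c4) gives a lower bound of 1 + 3 + 2 = 6 moves.
A route of 6 moves achieves this: e2 → d2 → d3 → c3 → b3 → b4 → c4.
Since 6 matches the lower bound, it is optimal.

6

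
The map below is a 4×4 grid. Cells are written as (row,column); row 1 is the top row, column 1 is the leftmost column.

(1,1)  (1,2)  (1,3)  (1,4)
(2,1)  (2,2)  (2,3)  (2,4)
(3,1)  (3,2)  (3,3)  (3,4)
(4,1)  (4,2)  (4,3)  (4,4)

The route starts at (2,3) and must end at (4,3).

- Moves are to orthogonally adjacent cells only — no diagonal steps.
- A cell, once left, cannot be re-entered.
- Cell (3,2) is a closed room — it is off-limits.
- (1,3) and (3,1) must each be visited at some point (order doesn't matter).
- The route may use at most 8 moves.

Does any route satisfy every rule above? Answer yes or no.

One route that works: (2,3) → (1,3) → (1,2) → (2,2) → (2,1) → (3,1) → (4,1) → (4,2) → (4,3).

yes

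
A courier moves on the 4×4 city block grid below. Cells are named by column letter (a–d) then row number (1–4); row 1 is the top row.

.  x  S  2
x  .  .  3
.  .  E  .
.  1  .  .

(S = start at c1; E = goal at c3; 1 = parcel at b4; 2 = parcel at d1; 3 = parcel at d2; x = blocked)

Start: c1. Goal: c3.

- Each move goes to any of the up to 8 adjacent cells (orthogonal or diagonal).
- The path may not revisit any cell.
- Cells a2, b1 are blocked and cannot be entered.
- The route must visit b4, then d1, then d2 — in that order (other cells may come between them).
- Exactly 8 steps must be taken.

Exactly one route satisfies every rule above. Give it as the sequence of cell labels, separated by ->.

The waypoints must appear in the order b4, d1, d2, with no cell reused.
Route from c1: down-left 2 to a3, down-right 1 to b4, up 1 to b3, up-right 2 to d1, down 1 to d2, down-left 1 to c3 — 8 moves in all.
Check: order respected (1 at step 3, 2 at step 6, 3 at step 7); 8 moves as required.

c1 -> b2 -> a3 -> b4 -> b3 -> c2 -> d1 -> d2 -> c3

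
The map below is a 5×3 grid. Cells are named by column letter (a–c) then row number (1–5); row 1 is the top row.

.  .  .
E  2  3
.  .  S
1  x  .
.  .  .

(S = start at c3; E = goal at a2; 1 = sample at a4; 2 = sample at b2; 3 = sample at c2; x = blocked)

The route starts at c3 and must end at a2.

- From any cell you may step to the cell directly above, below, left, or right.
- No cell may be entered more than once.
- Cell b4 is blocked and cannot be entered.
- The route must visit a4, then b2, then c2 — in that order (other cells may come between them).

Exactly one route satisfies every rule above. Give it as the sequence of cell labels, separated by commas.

The waypoints must appear in the order a4, b2, c2, with no cell reused.
Route from c3: down 2 to c5, left 2 to a5, up 2 to a3, right 1 to b3, up 1 to b2, right 1 to c2, up 1 to c1, left 2 to a1, down 1 to a2 — 13 moves in all.
Check: order respected (1 at step 5, 2 at step 8, 3 at step 9).

c3, c4, c5, b5, a5, a4, a3, b3, b2, c2, c1, b1, a1, a2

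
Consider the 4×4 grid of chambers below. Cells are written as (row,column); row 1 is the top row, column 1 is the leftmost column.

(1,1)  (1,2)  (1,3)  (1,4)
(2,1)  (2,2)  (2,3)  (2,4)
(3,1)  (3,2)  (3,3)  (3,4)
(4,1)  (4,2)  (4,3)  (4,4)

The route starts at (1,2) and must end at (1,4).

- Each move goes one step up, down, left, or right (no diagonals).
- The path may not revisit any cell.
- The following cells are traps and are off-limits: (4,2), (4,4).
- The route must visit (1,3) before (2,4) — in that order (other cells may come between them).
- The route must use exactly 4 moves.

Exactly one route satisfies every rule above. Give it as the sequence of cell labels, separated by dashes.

(1,2) - (1,3) - (2,3) - (2,4) - (1,4)

The waypoints must appear in the order (1,3), (2,4), with no cell reused.
Route from (1,2): right 1 to (1,3), down 1 to (2,3), right 1 to (2,4), up 1 to (1,4) — 4 moves in all.
Check: order respected ((1,3) at step 1, (2,4) at step 3); 4 moves as required.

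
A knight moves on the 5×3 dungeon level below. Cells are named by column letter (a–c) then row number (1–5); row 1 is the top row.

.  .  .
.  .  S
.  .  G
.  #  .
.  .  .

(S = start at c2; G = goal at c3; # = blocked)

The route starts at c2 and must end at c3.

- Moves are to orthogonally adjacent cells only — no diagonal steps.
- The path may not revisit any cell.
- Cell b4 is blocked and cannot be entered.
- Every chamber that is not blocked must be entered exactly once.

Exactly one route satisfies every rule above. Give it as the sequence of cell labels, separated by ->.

Need to visit all 14 open cells exactly once, starting at c2 and ending at c3.
Cell c1 has only two open neighbours (c2 and b1), so the path must pass straight through it: one of those is the cell it's entered from and the other is where it exits.
Route from c2: up to c1, 2× left (reaching a1), down to a2, right to b2, down to b3, left to a3, 2× down (reaching a5), 2× right (reaching c5), 2× up (reaching c3) — 13 moves in all.
Check: all 14 open cells covered.

c2 -> c1 -> b1 -> a1 -> a2 -> b2 -> b3 -> a3 -> a4 -> a5 -> b5 -> c5 -> c4 -> c3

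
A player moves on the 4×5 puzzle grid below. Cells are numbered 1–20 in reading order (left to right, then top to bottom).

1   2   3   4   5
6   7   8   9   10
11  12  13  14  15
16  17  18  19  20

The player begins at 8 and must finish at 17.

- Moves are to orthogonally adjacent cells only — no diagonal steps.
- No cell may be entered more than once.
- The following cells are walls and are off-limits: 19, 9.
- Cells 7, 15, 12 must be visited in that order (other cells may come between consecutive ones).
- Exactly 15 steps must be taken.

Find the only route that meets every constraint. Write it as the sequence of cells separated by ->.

The waypoints must appear in the order 7, 15, 12, with no cell reused.
Route from 8: left 2 to 6, up 1 to 1, right 4 to 5, down 2 to 15, left 4 to 11, down 1 to 16, right 1 to 17 — 15 moves in all.
Check: order respected (7 at step 1, 15 at step 9, 12 at step 12); 15 moves as required.

8 -> 7 -> 6 -> 1 -> 2 -> 3 -> 4 -> 5 -> 10 -> 15 -> 14 -> 13 -> 12 -> 11 -> 16 -> 17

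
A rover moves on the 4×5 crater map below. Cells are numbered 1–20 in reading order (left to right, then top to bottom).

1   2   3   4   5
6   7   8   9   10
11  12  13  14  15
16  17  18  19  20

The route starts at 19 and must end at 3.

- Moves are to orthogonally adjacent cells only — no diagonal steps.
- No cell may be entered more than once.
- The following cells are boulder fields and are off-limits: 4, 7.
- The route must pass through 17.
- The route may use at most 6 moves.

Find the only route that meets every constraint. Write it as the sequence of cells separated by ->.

19 -> 18 -> 17 -> 12 -> 13 -> 8 -> 3

The 6-move cap with required stops at 17 leaves no slack for detours.
Route from 19: left 2 to 17, up 1 to 12, right 1 to 13, up 2 to 3 — 6 moves in all.
Check: all required cells visited; 6 ≤ 6 moves.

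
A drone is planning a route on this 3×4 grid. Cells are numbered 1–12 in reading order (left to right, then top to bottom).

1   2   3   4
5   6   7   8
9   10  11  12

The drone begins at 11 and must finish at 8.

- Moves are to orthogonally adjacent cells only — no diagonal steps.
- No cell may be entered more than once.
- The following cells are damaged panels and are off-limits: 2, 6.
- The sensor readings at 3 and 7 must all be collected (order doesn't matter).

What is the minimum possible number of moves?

Any route passes through 3 and 7 in some order between 11 and 8. Summing Manhattan distances along each leg and taking the cheapest ordering (11 → 7 → 3 → 8) gives a lower bound of 1 + 1 + 2 = 4 moves.
A route of 4 moves achieves this: 11 → 7 → 3 → 4 → 8.
Since 4 matches the lower bound, it is optimal.

4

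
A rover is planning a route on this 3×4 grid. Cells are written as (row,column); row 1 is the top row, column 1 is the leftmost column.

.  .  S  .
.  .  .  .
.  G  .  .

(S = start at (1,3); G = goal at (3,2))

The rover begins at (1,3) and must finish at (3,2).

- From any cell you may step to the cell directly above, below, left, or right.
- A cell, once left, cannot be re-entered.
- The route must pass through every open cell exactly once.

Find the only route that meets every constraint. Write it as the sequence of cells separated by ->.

(1,3) -> (1,4) -> (2,4) -> (3,4) -> (3,3) -> (2,3) -> (2,2) -> (1,2) -> (1,1) -> (2,1) -> (3,1) -> (3,2)

Need to visit all 12 open cells exactly once, starting at (1,3) and ending at (3,2).
Cell (3,4) has only two open neighbours ((2,4) and (3,3)), so the path must pass straight through it: one of those is the cell it's entered from and the other is where it exits.
Route from (1,3): right to (1,4), 2× down (reaching (3,4)), left to (3,3), up to (2,3), left to (2,2), up to (1,2), left to (1,1), 2× down (reaching (3,1)), right to (3,2) — 11 moves in all.
Check: all 12 open cells covered.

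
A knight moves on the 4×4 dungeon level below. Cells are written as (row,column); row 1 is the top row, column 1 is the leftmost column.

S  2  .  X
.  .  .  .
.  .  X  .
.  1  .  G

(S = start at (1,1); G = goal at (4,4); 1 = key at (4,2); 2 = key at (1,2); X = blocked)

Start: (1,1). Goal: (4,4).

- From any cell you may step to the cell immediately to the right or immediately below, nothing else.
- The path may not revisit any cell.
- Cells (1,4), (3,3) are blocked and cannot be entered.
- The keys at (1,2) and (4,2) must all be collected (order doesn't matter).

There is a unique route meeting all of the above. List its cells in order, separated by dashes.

Moves only go right or down, so the column and row indices never decrease.
Route from (1,1): right to (1,2), 3× down (reaching (4,2)), 2× right (reaching (4,4)) — 6 moves in all.
Check: all required cells visited.

(1,1) - (1,2) - (2,2) - (3,2) - (4,2) - (4,3) - (4,4)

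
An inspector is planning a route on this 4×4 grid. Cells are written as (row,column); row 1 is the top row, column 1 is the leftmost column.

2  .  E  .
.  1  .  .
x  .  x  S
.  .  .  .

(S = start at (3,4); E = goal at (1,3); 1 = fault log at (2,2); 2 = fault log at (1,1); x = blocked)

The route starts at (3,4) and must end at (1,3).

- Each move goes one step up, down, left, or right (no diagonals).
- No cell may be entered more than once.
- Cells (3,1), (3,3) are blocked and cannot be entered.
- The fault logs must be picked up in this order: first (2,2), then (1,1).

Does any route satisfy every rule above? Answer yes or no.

One route that works: (3,4) → (2,4) → (2,3) → (2,2) → (2,1) → (1,1) → (1,2) → (1,3).

yes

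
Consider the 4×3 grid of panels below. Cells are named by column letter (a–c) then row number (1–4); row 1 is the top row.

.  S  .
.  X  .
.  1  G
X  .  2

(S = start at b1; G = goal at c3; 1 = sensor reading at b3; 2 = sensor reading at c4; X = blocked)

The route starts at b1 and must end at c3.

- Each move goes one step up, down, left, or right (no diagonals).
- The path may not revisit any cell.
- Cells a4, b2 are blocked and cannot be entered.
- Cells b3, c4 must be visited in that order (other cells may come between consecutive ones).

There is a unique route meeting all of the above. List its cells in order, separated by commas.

The waypoints must appear in the order b3, c4, with no cell reused.
Route from b1: left to a1, 2× down (reaching a3), right to b3, down to b4, right to c4, up to c3 — 7 moves in all.
Check: order respected (1 at step 4, 2 at step 6).

b1, a1, a2, a3, b3, b4, c4, c3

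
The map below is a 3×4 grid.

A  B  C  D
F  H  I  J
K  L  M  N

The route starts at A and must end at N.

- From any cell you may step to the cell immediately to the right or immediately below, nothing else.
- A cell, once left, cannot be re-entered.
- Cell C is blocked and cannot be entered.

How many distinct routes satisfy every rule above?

A right/down-only route from A to N makes exactly 2 down-moves and 3 right-moves in some order.
With no other constraints that would be C(5,2) = 10 routes.
Subtract routes through each blocked cell (inclusion–exclusion for overlaps): − through C: 3 → 7.
That gives 7 routes.

7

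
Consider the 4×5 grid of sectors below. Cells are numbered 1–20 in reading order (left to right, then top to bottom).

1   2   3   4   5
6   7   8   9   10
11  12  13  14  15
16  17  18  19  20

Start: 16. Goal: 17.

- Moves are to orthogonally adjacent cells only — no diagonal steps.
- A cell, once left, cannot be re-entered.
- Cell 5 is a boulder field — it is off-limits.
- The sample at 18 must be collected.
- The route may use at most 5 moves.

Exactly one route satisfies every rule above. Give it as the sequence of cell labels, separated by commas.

Any route must reach 18 and still end at 17 within 5 moves, so the order of the required stops is forced.
Route from 16: up to 11, 2× right (reaching 13), down to 18, left to 17 — 5 moves in all.
Check: all required cells visited; 5 ≤ 5 moves.

16, 11, 12, 13, 18, 17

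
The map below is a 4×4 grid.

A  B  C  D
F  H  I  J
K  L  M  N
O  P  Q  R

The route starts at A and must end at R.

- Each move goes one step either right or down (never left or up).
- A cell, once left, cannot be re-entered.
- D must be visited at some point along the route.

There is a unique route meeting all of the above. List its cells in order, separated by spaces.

Moves only go right or down, so the column and row indices never decrease.
Route from A: 3× right (reaching D), 3× down (reaching R) — 6 moves in all.
Check: all required cells visited.

A B C D J N R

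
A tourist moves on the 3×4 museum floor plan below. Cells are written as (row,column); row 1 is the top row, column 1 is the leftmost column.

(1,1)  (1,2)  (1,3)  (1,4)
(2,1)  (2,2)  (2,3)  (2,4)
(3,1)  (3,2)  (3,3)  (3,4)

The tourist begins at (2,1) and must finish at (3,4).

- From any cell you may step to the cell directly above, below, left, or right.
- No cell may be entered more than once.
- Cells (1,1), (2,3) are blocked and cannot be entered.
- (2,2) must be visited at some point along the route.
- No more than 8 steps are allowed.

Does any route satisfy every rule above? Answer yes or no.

One route that works: (2,1) → (2,2) → (3,2) → (3,3) → (3,4).

yes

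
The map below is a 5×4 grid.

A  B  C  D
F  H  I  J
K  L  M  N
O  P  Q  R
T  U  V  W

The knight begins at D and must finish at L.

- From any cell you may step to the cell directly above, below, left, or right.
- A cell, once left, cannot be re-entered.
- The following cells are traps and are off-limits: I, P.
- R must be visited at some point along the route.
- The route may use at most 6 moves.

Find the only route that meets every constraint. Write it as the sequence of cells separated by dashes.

The 6-move cap with required stops at R leaves no slack for detours.
Route from D: down 3 to R, left 1 to Q, up 1 to M, left 1 to L — 6 moves in all.
Check: all required cells visited; 6 ≤ 6 moves.

D - J - N - R - Q - M - L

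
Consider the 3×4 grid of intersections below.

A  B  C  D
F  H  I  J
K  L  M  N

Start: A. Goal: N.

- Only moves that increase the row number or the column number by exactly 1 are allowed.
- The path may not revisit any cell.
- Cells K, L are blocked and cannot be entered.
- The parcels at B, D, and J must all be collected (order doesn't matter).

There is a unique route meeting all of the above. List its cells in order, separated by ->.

Moves only go right or down, so the column and row indices never decrease.
Route from A: 3× right (reaching D), 2× down (reaching N) — 5 moves in all.
Check: all required cells visited.

A -> B -> C -> D -> J -> N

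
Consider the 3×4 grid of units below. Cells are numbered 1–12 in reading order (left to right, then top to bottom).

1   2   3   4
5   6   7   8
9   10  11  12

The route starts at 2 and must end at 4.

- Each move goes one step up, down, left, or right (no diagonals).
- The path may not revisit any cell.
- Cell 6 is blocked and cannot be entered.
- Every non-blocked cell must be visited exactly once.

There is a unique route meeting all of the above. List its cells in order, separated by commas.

Need to visit all 11 open cells exactly once, starting at 2 and ending at 4.
Cell 5 has only two open neighbours (1 and 9), so the path must pass straight through it: one of those is the cell it's entered from and the other is where it exits.
Route from 2: left to 1, 2× down (reaching 9), 3× right (reaching 12), up to 8, left to 7, up to 3, right to 4 — 10 moves in all.
Check: all 11 open cells covered.

2, 1, 5, 9, 10, 11, 12, 8, 7, 3, 4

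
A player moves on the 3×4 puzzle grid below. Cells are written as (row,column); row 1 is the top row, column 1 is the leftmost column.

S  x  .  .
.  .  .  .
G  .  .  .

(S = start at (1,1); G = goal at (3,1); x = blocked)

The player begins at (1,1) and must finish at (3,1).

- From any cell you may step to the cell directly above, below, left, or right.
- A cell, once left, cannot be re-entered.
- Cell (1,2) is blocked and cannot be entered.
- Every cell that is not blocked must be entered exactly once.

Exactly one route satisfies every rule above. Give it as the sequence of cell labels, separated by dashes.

Need to visit all 11 open cells exactly once, starting at (1,1) and ending at (3,1).
Cell (1,4) has only two open neighbours ((2,4) and (1,3)), so the path must pass straight through it: one of those is the cell it's entered from and the other is where it exits.
Route from (1,1): down 1 to (2,1), right 2 to (2,3), up 1 to (1,3), right 1 to (1,4), down 2 to (3,4), left 3 to (3,1) — 10 moves in all.
Check: all 11 open cells covered.

(1,1) - (2,1) - (2,2) - (2,3) - (1,3) - (1,4) - (2,4) - (3,4) - (3,3) - (3,2) - (3,1)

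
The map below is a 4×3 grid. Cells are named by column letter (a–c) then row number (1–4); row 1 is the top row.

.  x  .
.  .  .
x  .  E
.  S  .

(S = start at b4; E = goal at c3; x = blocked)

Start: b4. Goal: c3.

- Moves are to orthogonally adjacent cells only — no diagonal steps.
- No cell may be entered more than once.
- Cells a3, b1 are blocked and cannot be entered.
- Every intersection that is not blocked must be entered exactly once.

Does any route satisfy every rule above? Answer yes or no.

Cell a1 has only one open neighbour but is neither the start nor the goal, so a Hamiltonian route would have to both enter and leave it through the same neighbour — impossible without revisiting.

no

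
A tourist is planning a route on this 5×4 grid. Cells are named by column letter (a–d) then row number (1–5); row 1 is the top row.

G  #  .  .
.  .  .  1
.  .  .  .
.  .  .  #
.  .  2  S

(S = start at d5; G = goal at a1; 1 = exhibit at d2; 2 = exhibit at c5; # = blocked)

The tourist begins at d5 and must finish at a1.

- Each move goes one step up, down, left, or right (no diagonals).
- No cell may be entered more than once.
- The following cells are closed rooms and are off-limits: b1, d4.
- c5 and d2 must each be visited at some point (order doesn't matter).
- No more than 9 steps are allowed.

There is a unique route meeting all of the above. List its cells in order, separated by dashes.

The 9-move cap with required stops at c5, d2 leaves no slack for detours.
Route from d5: left to c5, 2× up (reaching c3), right to d3, up to d2, 3× left (reaching a2), up to a1 — 9 moves in all.
Check: all required cells visited; 9 ≤ 9 moves.

d5 - c5 - c4 - c3 - d3 - d2 - c2 - b2 - a2 - a1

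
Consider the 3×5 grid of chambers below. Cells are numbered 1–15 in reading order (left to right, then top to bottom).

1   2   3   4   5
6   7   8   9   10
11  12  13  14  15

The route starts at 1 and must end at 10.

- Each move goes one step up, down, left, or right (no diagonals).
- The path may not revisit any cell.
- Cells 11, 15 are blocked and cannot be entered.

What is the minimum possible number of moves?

The Manhattan distance from 1 to 10 is |1−2| + |1−5| = 5, so at least 5 moves are needed.
A route of 5 moves achieves this: 1 → 6 → 7 → 8 → 9 → 10.
Since 5 matches the lower bound, it is optimal.

5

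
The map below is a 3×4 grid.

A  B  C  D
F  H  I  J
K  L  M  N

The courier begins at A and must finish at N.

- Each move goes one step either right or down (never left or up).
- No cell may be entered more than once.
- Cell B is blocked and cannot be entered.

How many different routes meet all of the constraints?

A right/down-only route from A to N makes exactly 2 down-moves and 3 right-moves in some order.
With no other constraints that would be C(5,2) = 10 routes.
Subtract routes through each blocked cell (inclusion–exclusion for overlaps): − through B: 6 → 4.
That gives 4 routes.

4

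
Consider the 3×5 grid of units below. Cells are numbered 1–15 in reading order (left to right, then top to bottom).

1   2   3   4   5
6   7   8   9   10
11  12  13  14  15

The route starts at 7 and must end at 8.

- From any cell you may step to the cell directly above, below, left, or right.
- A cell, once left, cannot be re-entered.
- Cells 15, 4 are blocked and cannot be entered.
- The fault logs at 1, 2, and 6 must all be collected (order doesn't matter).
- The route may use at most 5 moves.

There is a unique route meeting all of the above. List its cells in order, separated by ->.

7 -> 6 -> 1 -> 2 -> 3 -> 8

The 5-move cap with required stops at 1, 2, 6 leaves no slack for detours.
Route from 7: left 1 to 6, up 1 to 1, right 2 to 3, down 1 to 8 — 5 moves in all.
Check: all required cells visited; 5 ≤ 5 moves.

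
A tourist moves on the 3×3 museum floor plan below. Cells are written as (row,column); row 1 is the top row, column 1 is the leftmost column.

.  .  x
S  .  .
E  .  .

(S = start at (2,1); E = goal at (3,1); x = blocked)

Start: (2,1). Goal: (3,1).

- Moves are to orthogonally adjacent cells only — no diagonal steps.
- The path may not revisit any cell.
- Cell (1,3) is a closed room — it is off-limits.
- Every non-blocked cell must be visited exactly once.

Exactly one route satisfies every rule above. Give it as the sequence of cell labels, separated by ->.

Need to visit all 8 open cells exactly once, starting at (2,1) and ending at (3,1).
Route from (2,1): up to (1,1), right to (1,2), down to (2,2), right to (2,3), down to (3,3), 2× left (reaching (3,1)) — 7 moves in all.
Check: all 8 open cells covered.

(2,1) -> (1,1) -> (1,2) -> (2,2) -> (2,3) -> (3,3) -> (3,2) -> (3,1)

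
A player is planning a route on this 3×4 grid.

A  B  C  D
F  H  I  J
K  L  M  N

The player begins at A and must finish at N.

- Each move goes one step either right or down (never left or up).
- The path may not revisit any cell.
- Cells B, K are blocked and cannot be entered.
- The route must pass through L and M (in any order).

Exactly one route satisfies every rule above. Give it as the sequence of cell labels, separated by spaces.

Moves only go right or down, so the column and row indices never decrease.
Route from A: down 1 to F, right 1 to H, down 1 to L, right 2 to N — 5 moves in all.
Check: all required cells visited.

A F H L M N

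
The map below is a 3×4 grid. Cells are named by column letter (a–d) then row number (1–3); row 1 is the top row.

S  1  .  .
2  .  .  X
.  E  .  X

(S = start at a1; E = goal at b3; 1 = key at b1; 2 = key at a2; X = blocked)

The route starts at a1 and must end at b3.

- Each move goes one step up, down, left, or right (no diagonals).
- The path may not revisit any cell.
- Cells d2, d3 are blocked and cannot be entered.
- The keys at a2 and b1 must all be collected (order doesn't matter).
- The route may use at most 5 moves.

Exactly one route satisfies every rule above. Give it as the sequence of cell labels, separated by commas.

The 5-move cap with required stops at a2, b1 leaves no slack for detours.
Route from a1: right 1 to b1, down 1 to b2, left 1 to a2, down 1 to a3, right 1 to b3 — 5 moves in all.
Check: all required cells visited; 5 ≤ 5 moves.

a1, b1, b2, a2, a3, b3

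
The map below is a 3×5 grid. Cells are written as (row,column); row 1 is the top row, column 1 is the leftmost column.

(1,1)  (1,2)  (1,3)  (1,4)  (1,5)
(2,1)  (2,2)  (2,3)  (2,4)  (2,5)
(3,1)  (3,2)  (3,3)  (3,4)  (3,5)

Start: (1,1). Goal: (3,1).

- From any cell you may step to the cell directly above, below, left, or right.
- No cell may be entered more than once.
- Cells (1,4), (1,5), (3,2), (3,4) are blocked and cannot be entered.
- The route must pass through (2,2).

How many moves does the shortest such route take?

4

Any route passes through (2,2) somewhere between (1,1) and (3,1). Summing Manhattan distances along the two legs ((1,1) → (2,2) → (3,1)) gives a lower bound of 2 + 2 = 4 moves.
A route of 4 moves achieves this: (1,1) → (1,2) → (2,2) → (2,1) → (3,1).
Since 4 matches the lower bound, it is optimal.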